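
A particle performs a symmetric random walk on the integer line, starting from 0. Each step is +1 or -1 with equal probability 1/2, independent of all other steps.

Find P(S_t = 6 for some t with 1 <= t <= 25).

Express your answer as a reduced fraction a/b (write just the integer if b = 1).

Answer: 962689/4194304

Derivation:
Count via complement. Let g(t,s) = #length-t paths at position s with S_1..S_t all ≠ 6.
g(t,s) = g(t-1,s-1) + g(t-1,s+1) for s ≠ 6; g(t,6) = 0.
t=0: g(0,0)=1
t=1: g(1,-1)=1 g(1,1)=1
t=2: g(2,-2)=1 g(2,0)=2 g(2,2)=1
t=3: g(3,-3)=1 g(3,-1)=3 g(3,1)=3 g(3,3)=1
t=4: g(4,-4)=1 g(4,-2)=4 g(4,0)=6 g(4,2)=4 g(4,4)=1
t=5: g(5,-5)=1 g(5,-3)=5 g(5,-1)=10 g(5,1)=10 g(5,3)=5 g(5,5)=1
t=6: g(6,-6)=1 g(6,-4)=6 g(6,-2)=15 g(6,0)=20 g(6,2)=15 g(6,4)=6
t=7: g(7,-7)=1 g(7,-5)=7 g(7,-3)=21 g(7,-1)=35 g(7,1)=35 g(7,3)=21 g(7,5)=6
t=8: g(8,-8)=1 g(8,-6)=8 g(8,-4)=28 g(8,-2)=56 g(8,0)=70 g(8,2)=56 g(8,4)=27
t=9: g(9,-9)=1 g(9,-7)=9 g(9,-5)=36 g(9,-3)=84 g(9,-1)=126 g(9,1)=126 g(9,3)=83 g(9,5)=27
t=10: g(10,-10)=1 g(10,-8)=10 g(10,-6)=45 g(10,-4)=120 g(10,-2)=210 g(10,0)=252 g(10,2)=209 g(10,4)=110
t=11: g(11,-11)=1 g(11,-9)=11 g(11,-7)=55 g(11,-5)=165 g(11,-3)=330 g(11,-1)=462 g(11,1)=461 g(11,3)=319 g(11,5)=110
t=12: g(12,-12)=1 g(12,-10)=12 g(12,-8)=66 g(12,-6)=220 g(12,-4)=495 g(12,-2)=792 g(12,0)=923 g(12,2)=780 g(12,4)=429
t=13: g(13,-13)=1 g(13,-11)=13 g(13,-9)=78 g(13,-7)=286 g(13,-5)=715 g(13,-3)=1287 g(13,-1)=1715 g(13,1)=1703 g(13,3)=1209 g(13,5)=429
t=14: g(14,-14)=1 g(14,-12)=14 g(14,-10)=91 g(14,-8)=364 g(14,-6)=1001 g(14,-4)=2002 g(14,-2)=3002 g(14,0)=3418 g(14,2)=2912 g(14,4)=1638
t=15: g(15,-15)=1 g(15,-13)=15 g(15,-11)=105 g(15,-9)=455 g(15,-7)=1365 g(15,-5)=3003 g(15,-3)=5004 g(15,-1)=6420 g(15,1)=6330 g(15,3)=4550 g(15,5)=1638
t=16: g(16,-16)=1 g(16,-14)=16 g(16,-12)=120 g(16,-10)=560 g(16,-8)=1820 g(16,-6)=4368 g(16,-4)=8007 g(16,-2)=11424 g(16,0)=12750 g(16,2)=10880 g(16,4)=6188
t=17: g(17,-17)=1 g(17,-15)=17 g(17,-13)=136 g(17,-11)=680 g(17,-9)=2380 g(17,-7)=6188 g(17,-5)=12375 g(17,-3)=19431 g(17,-1)=24174 g(17,1)=23630 g(17,3)=17068 g(17,5)=6188
t=18: g(18,-18)=1 g(18,-16)=18 g(18,-14)=153 g(18,-12)=816 g(18,-10)=3060 g(18,-8)=8568 g(18,-6)=18563 g(18,-4)=31806 g(18,-2)=43605 g(18,0)=47804 g(18,2)=40698 g(18,4)=23256
t=19: g(19,-19)=1 g(19,-17)=19 g(19,-15)=171 g(19,-13)=969 g(19,-11)=3876 g(19,-9)=11628 g(19,-7)=27131 g(19,-5)=50369 g(19,-3)=75411 g(19,-1)=91409 g(19,1)=88502 g(19,3)=63954 g(19,5)=23256
t=20: g(20,-20)=1 g(20,-18)=20 g(20,-16)=190 g(20,-14)=1140 g(20,-12)=4845 g(20,-10)=15504 g(20,-8)=38759 g(20,-6)=77500 g(20,-4)=125780 g(20,-2)=166820 g(20,0)=179911 g(20,2)=152456 g(20,4)=87210
t=21: g(21,-21)=1 g(21,-19)=21 g(21,-17)=210 g(21,-15)=1330 g(21,-13)=5985 g(21,-11)=20349 g(21,-9)=54263 g(21,-7)=116259 g(21,-5)=203280 g(21,-3)=292600 g(21,-1)=346731 g(21,1)=332367 g(21,3)=239666 g(21,5)=87210
t=22: g(22,-22)=1 g(22,-20)=22 g(22,-18)=231 g(22,-16)=1540 g(22,-14)=7315 g(22,-12)=26334 g(22,-10)=74612 g(22,-8)=170522 g(22,-6)=319539 g(22,-4)=495880 g(22,-2)=639331 g(22,0)=679098 g(22,2)=572033 g(22,4)=326876
t=23: g(23,-23)=1 g(23,-21)=23 g(23,-19)=253 g(23,-17)=1771 g(23,-15)=8855 g(23,-13)=33649 g(23,-11)=100946 g(23,-9)=245134 g(23,-7)=490061 g(23,-5)=815419 g(23,-3)=1135211 g(23,-1)=1318429 g(23,1)=1251131 g(23,3)=898909 g(23,5)=326876
t=24: g(24,-24)=1 g(24,-22)=24 g(24,-20)=276 g(24,-18)=2024 g(24,-16)=10626 g(24,-14)=42504 g(24,-12)=134595 g(24,-10)=346080 g(24,-8)=735195 g(24,-6)=1305480 g(24,-4)=1950630 g(24,-2)=2453640 g(24,0)=2569560 g(24,2)=2150040 g(24,4)=1225785
t=25: g(25,-25)=1 g(25,-23)=25 g(25,-21)=300 g(25,-19)=2300 g(25,-17)=12650 g(25,-15)=53130 g(25,-13)=177099 g(25,-11)=480675 g(25,-9)=1081275 g(25,-7)=2040675 g(25,-5)=3256110 g(25,-3)=4404270 g(25,-1)=5023200 g(25,1)=4719600 g(25,3)=3375825 g(25,5)=1225785
Paths never hitting 6: Σ_s g(25,s) = 25852920
Paths hitting 6: 2^25 - 25852920 = 7701512
P = 7701512/33554432 = 962689/4194304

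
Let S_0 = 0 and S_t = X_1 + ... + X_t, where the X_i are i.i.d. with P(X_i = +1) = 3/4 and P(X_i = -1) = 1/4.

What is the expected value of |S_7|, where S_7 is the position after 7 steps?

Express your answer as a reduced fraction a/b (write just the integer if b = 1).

S_7 takes values m ≡ 1 (mod 2) with |m| ≤ 7; P(S_7=m) = C(7,(7+m)/2) · (3/4)^((7+m)/2) · (1/4)^((7-m)/2).
Distribution: P(S=-7)=1/16384, P(S=-5)=21/16384, P(S=-3)=189/16384, P(S=-1)=945/16384, P(S=1)=2835/16384, P(S=3)=5103/16384, P(S=5)=5103/16384, P(S=7)=2187/16384
E[|S_7|] = Σ_m |m|·P(S_7=m) = 3787/1024

Answer: 3787/1024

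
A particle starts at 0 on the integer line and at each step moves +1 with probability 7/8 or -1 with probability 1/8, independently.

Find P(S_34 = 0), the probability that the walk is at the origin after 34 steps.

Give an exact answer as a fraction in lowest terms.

Answer: 135717003600585813906885/1267650600228229401496703205376

Derivation:
To be at 0 after 34 steps: need exactly 17 steps of +1 and 17 of -1.
Number of such sequences: C(34,17) = 2333606220
Each has probability (7/8)^17 · (1/8)^17 = 232630513987207/5070602400912917605986812821504
P = 2333606220 · 232630513987207/5070602400912917605986812821504 = 135717003600585813906885/1267650600228229401496703205376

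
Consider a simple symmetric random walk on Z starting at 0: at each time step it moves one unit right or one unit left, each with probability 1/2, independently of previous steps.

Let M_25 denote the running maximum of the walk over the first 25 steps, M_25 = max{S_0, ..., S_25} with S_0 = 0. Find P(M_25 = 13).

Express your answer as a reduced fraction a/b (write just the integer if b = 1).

Answer: 44275/8388608

Derivation:
Let M_25 = max(S_0,...,S_25). Use the reflection principle: for j ≥ 1, #{paths with M_25 ≥ j} = #{S_25 ≥ j} + #{S_25 ≥ j+1}.
By reflection, #{M_25 ≥ 13} = #{S_25 ≥ 13} + #{S_25 ≥ 14} = 245506 + 68406 = 313912.
#{M_25 ≥ 14} = #{S_25 ≥ 14} + #{S_25 ≥ 15} = 68406 + 68406 = 136812.
#{M_25 = 13} = 313912 - 136812 = 177100.
P(M_25 = 13) = 177100/33554432 = 44275/8388608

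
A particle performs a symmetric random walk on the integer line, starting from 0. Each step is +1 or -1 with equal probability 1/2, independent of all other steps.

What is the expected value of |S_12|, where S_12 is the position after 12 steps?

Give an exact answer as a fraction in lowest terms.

Answer: 693/256

Derivation:
S_12 takes values m ≡ 0 (mod 2) with |m| ≤ 12; P(S_12=m) = C(12,(12+m)/2)/2^12.
Total paths: 2^12 = 4096
Distribution: P(S=-12)=1/4096, P(S=-10)=12/4096, P(S=-8)=66/4096, P(S=-6)=220/4096, P(S=-4)=495/4096, P(S=-2)=792/4096, P(S=0)=924/4096, P(S=2)=792/4096, P(S=4)=495/4096, P(S=6)=220/4096, P(S=8)=66/4096, P(S=10)=12/4096, P(S=12)=1/4096
E[|S_12|] = Σ_m |m|·P(S_12=m) = 11088/4096 = 693/256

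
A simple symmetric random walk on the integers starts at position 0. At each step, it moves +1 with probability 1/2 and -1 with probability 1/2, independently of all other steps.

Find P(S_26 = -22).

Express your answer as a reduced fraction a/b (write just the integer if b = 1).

To reach position -22 after 26 steps: need 2 steps of +1 and 24 of -1.
Favorable paths: C(26,2) = 325
Total paths: 2^26 = 67108864
P = 325/67108864 = 325/67108864

Answer: 325/67108864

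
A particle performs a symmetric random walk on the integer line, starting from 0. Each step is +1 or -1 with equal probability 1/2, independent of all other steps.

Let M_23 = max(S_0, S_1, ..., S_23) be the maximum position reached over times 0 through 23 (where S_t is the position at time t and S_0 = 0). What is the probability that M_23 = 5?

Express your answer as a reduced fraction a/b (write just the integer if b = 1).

Let M_23 = max(S_0,...,S_23). Use the reflection principle: for j ≥ 1, #{paths with M_23 ≥ j} = #{S_23 ≥ j} + #{S_23 ≥ j+1}.
By reflection, #{M_23 ≥ 5} = #{S_23 ≥ 5} + #{S_23 ≥ 6} = 1698160 + 880970 = 2579130.
#{M_23 ≥ 6} = #{S_23 ≥ 6} + #{S_23 ≥ 7} = 880970 + 880970 = 1761940.
#{M_23 = 5} = 2579130 - 1761940 = 817190.
P(M_23 = 5) = 817190/8388608 = 408595/4194304

Answer: 408595/4194304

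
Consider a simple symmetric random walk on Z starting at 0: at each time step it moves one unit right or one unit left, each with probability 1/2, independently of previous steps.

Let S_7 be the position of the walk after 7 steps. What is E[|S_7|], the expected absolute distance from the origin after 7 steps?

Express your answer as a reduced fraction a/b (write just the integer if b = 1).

Answer: 35/16

Derivation:
S_7 takes values m ≡ 1 (mod 2) with |m| ≤ 7; P(S_7=m) = C(7,(7+m)/2)/2^7.
Total paths: 2^7 = 128
Distribution: P(S=-7)=1/128, P(S=-5)=7/128, P(S=-3)=21/128, P(S=-1)=35/128, P(S=1)=35/128, P(S=3)=21/128, P(S=5)=7/128, P(S=7)=1/128
E[|S_7|] = Σ_m |m|·P(S_7=m) = 280/128 = 35/16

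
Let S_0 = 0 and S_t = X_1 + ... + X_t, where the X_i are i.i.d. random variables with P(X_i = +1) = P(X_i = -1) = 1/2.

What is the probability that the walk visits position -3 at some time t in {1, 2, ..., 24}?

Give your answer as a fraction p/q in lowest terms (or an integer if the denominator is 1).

Answer: 2270193/4194304

Derivation:
Count via complement. Let g(t,s) = #length-t paths at position s with S_1..S_t all ≠ -3.
g(t,s) = g(t-1,s-1) + g(t-1,s+1) for s ≠ -3; g(t,-3) = 0.
t=0: g(0,0)=1
t=1: g(1,-1)=1 g(1,1)=1
t=2: g(2,-2)=1 g(2,0)=2 g(2,2)=1
t=3: g(3,-1)=3 g(3,1)=3 g(3,3)=1
t=4: g(4,-2)=3 g(4,0)=6 g(4,2)=4 g(4,4)=1
t=5: g(5,-1)=9 g(5,1)=10 g(5,3)=5 g(5,5)=1
t=6: g(6,-2)=9 g(6,0)=19 g(6,2)=15 g(6,4)=6 g(6,6)=1
t=7: g(7,-1)=28 g(7,1)=34 g(7,3)=21 g(7,5)=7 g(7,7)=1
t=8: g(8,-2)=28 g(8,0)=62 g(8,2)=55 g(8,4)=28 g(8,6)=8 g(8,8)=1
t=9: g(9,-1)=90 g(9,1)=117 g(9,3)=83 g(9,5)=36 g(9,7)=9 g(9,9)=1
t=10: g(10,-2)=90 g(10,0)=207 g(10,2)=200 g(10,4)=119 g(10,6)=45 g(10,8)=10 g(10,10)=1
t=11: g(11,-1)=297 g(11,1)=407 g(11,3)=319 g(11,5)=164 g(11,7)=55 g(11,9)=11 g(11,11)=1
t=12: g(12,-2)=297 g(12,0)=704 g(12,2)=726 g(12,4)=483 g(12,6)=219 g(12,8)=66 g(12,10)=12 g(12,12)=1
t=13: g(13,-1)=1001 g(13,1)=1430 g(13,3)=1209 g(13,5)=702 g(13,7)=285 g(13,9)=78 g(13,11)=13 g(13,13)=1
t=14: g(14,-2)=1001 g(14,0)=2431 g(14,2)=2639 g(14,4)=1911 g(14,6)=987 g(14,8)=363 g(14,10)=91 g(14,12)=14 g(14,14)=1
t=15: g(15,-1)=3432 g(15,1)=5070 g(15,3)=4550 g(15,5)=2898 g(15,7)=1350 g(15,9)=454 g(15,11)=105 g(15,13)=15 g(15,15)=1
t=16: g(16,-2)=3432 g(16,0)=8502 g(16,2)=9620 g(16,4)=7448 g(16,6)=4248 g(16,8)=1804 g(16,10)=559 g(16,12)=120 g(16,14)=16 g(16,16)=1
t=17: g(17,-1)=11934 g(17,1)=18122 g(17,3)=17068 g(17,5)=11696 g(17,7)=6052 g(17,9)=2363 g(17,11)=679 g(17,13)=136 g(17,15)=17 g(17,17)=1
t=18: g(18,-2)=11934 g(18,0)=30056 g(18,2)=35190 g(18,4)=28764 g(18,6)=17748 g(18,8)=8415 g(18,10)=3042 g(18,12)=815 g(18,14)=153 g(18,16)=18 g(18,18)=1
t=19: g(19,-1)=41990 g(19,1)=65246 g(19,3)=63954 g(19,5)=46512 g(19,7)=26163 g(19,9)=11457 g(19,11)=3857 g(19,13)=968 g(19,15)=171 g(19,17)=19 g(19,19)=1
t=20: g(20,-2)=41990 g(20,0)=107236 g(20,2)=129200 g(20,4)=110466 g(20,6)=72675 g(20,8)=37620 g(20,10)=15314 g(20,12)=4825 g(20,14)=1139 g(20,16)=190 g(20,18)=20 g(20,20)=1
t=21: g(21,-1)=149226 g(21,1)=236436 g(21,3)=239666 g(21,5)=183141 g(21,7)=110295 g(21,9)=52934 g(21,11)=20139 g(21,13)=5964 g(21,15)=1329 g(21,17)=210 g(21,19)=21 g(21,21)=1
t=22: g(22,-2)=149226 g(22,0)=385662 g(22,2)=476102 g(22,4)=422807 g(22,6)=293436 g(22,8)=163229 g(22,10)=73073 g(22,12)=26103 g(22,14)=7293 g(22,16)=1539 g(22,18)=231 g(22,20)=22 g(22,22)=1
t=23: g(23,-1)=534888 g(23,1)=861764 g(23,3)=898909 g(23,5)=716243 g(23,7)=456665 g(23,9)=236302 g(23,11)=99176 g(23,13)=33396 g(23,15)=8832 g(23,17)=1770 g(23,19)=253 g(23,21)=23 g(23,23)=1
t=24: g(24,-2)=534888 g(24,0)=1396652 g(24,2)=1760673 g(24,4)=1615152 g(24,6)=1172908 g(24,8)=692967 g(24,10)=335478 g(24,12)=132572 g(24,14)=42228 g(24,16)=10602 g(24,18)=2023 g(24,20)=276 g(24,22)=24 g(24,24)=1
Paths never hitting -3: Σ_s g(24,s) = 7696444
Paths hitting -3: 2^24 - 7696444 = 9080772
P = 9080772/16777216 = 2270193/4194304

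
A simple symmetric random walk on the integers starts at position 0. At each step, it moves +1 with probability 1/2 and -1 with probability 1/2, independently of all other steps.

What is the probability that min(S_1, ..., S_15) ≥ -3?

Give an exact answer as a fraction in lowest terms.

Answer: 715/1024

Derivation:
Let f(t,s) = #length-t paths at position s with S_1..S_t all ≥ -3.
f(t,s) = f(t-1,s-1) + f(t-1,s+1) for s ≥ -3; f(t,s) = 0 for s < -3.
t=0: f(0,0)=1
t=1: f(1,-1)=1 f(1,1)=1
t=2: f(2,-2)=1 f(2,0)=2 f(2,2)=1
t=3: f(3,-3)=1 f(3,-1)=3 f(3,1)=3 f(3,3)=1
t=4: f(4,-2)=4 f(4,0)=6 f(4,2)=4 f(4,4)=1
t=5: f(5,-3)=4 f(5,-1)=10 f(5,1)=10 f(5,3)=5 f(5,5)=1
t=6: f(6,-2)=14 f(6,0)=20 f(6,2)=15 f(6,4)=6 f(6,6)=1
t=7: f(7,-3)=14 f(7,-1)=34 f(7,1)=35 f(7,3)=21 f(7,5)=7 f(7,7)=1
t=8: f(8,-2)=48 f(8,0)=69 f(8,2)=56 f(8,4)=28 f(8,6)=8 f(8,8)=1
t=9: f(9,-3)=48 f(9,-1)=117 f(9,1)=125 f(9,3)=84 f(9,5)=36 f(9,7)=9 f(9,9)=1
t=10: f(10,-2)=165 f(10,0)=242 f(10,2)=209 f(10,4)=120 f(10,6)=45 f(10,8)=10 f(10,10)=1
t=11: f(11,-3)=165 f(11,-1)=407 f(11,1)=451 f(11,3)=329 f(11,5)=165 f(11,7)=55 f(11,9)=11 f(11,11)=1
t=12: f(12,-2)=572 f(12,0)=858 f(12,2)=780 f(12,4)=494 f(12,6)=220 f(12,8)=66 f(12,10)=12 f(12,12)=1
t=13: f(13,-3)=572 f(13,-1)=1430 f(13,1)=1638 f(13,3)=1274 f(13,5)=714 f(13,7)=286 f(13,9)=78 f(13,11)=13 f(13,13)=1
t=14: f(14,-2)=2002 f(14,0)=3068 f(14,2)=2912 f(14,4)=1988 f(14,6)=1000 f(14,8)=364 f(14,10)=91 f(14,12)=14 f(14,14)=1
t=15: f(15,-3)=2002 f(15,-1)=5070 f(15,1)=5980 f(15,3)=4900 f(15,5)=2988 f(15,7)=1364 f(15,9)=455 f(15,11)=105 f(15,13)=15 f(15,15)=1
Σ_s f(15,s) = 22880
P = 22880/32768 = 715/1024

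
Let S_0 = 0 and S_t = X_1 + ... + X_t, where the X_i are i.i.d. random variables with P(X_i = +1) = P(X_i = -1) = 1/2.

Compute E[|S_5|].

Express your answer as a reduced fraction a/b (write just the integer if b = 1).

S_5 takes values m ≡ 1 (mod 2) with |m| ≤ 5; P(S_5=m) = C(5,(5+m)/2)/2^5.
Total paths: 2^5 = 32
Distribution: P(S=-5)=1/32, P(S=-3)=5/32, P(S=-1)=10/32, P(S=1)=10/32, P(S=3)=5/32, P(S=5)=1/32
E[|S_5|] = Σ_m |m|·P(S_5=m) = 60/32 = 15/8

Answer: 15/8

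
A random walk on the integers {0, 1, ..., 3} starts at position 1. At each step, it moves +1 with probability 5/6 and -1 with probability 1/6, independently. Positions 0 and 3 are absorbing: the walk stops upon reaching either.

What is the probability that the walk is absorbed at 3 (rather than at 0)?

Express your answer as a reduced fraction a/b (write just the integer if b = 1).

Answer: 25/31

Derivation:
Biased walk: p = 5/6, q = 1/6, r = q/p = 1/5
Gambler's ruin: P(hit 3 before 0 | start at 1) = (1 - r^a)/(1 - r^N)
r^1 = 1/5; r^3 = 1/125
P = (1 - 1/5) / (1 - 1/125) = 4/5 / 124/125 = 25/31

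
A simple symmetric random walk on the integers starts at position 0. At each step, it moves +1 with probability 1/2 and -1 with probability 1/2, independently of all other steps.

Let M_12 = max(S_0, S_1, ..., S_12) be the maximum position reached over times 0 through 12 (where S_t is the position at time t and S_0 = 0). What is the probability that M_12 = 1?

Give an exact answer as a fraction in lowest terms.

Answer: 99/512

Derivation:
Let M_12 = max(S_0,...,S_12). Use the reflection principle: for j ≥ 1, #{paths with M_12 ≥ j} = #{S_12 ≥ j} + #{S_12 ≥ j+1}.
By reflection, #{M_12 ≥ 1} = #{S_12 ≥ 1} + #{S_12 ≥ 2} = 1586 + 1586 = 3172.
#{M_12 ≥ 2} = #{S_12 ≥ 2} + #{S_12 ≥ 3} = 1586 + 794 = 2380.
#{M_12 = 1} = 3172 - 2380 = 792.
P(M_12 = 1) = 792/4096 = 99/512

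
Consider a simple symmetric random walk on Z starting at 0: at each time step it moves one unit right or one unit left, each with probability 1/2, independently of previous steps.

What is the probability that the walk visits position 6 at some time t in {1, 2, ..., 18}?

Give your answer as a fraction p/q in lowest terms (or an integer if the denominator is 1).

Answer: 10949/65536

Derivation:
Count via complement. Let g(t,s) = #length-t paths at position s with S_1..S_t all ≠ 6.
g(t,s) = g(t-1,s-1) + g(t-1,s+1) for s ≠ 6; g(t,6) = 0.
t=0: g(0,0)=1
t=1: g(1,-1)=1 g(1,1)=1
t=2: g(2,-2)=1 g(2,0)=2 g(2,2)=1
t=3: g(3,-3)=1 g(3,-1)=3 g(3,1)=3 g(3,3)=1
t=4: g(4,-4)=1 g(4,-2)=4 g(4,0)=6 g(4,2)=4 g(4,4)=1
t=5: g(5,-5)=1 g(5,-3)=5 g(5,-1)=10 g(5,1)=10 g(5,3)=5 g(5,5)=1
t=6: g(6,-6)=1 g(6,-4)=6 g(6,-2)=15 g(6,0)=20 g(6,2)=15 g(6,4)=6
t=7: g(7,-7)=1 g(7,-5)=7 g(7,-3)=21 g(7,-1)=35 g(7,1)=35 g(7,3)=21 g(7,5)=6
t=8: g(8,-8)=1 g(8,-6)=8 g(8,-4)=28 g(8,-2)=56 g(8,0)=70 g(8,2)=56 g(8,4)=27
t=9: g(9,-9)=1 g(9,-7)=9 g(9,-5)=36 g(9,-3)=84 g(9,-1)=126 g(9,1)=126 g(9,3)=83 g(9,5)=27
t=10: g(10,-10)=1 g(10,-8)=10 g(10,-6)=45 g(10,-4)=120 g(10,-2)=210 g(10,0)=252 g(10,2)=209 g(10,4)=110
t=11: g(11,-11)=1 g(11,-9)=11 g(11,-7)=55 g(11,-5)=165 g(11,-3)=330 g(11,-1)=462 g(11,1)=461 g(11,3)=319 g(11,5)=110
t=12: g(12,-12)=1 g(12,-10)=12 g(12,-8)=66 g(12,-6)=220 g(12,-4)=495 g(12,-2)=792 g(12,0)=923 g(12,2)=780 g(12,4)=429
t=13: g(13,-13)=1 g(13,-11)=13 g(13,-9)=78 g(13,-7)=286 g(13,-5)=715 g(13,-3)=1287 g(13,-1)=1715 g(13,1)=1703 g(13,3)=1209 g(13,5)=429
t=14: g(14,-14)=1 g(14,-12)=14 g(14,-10)=91 g(14,-8)=364 g(14,-6)=1001 g(14,-4)=2002 g(14,-2)=3002 g(14,0)=3418 g(14,2)=2912 g(14,4)=1638
t=15: g(15,-15)=1 g(15,-13)=15 g(15,-11)=105 g(15,-9)=455 g(15,-7)=1365 g(15,-5)=3003 g(15,-3)=5004 g(15,-1)=6420 g(15,1)=6330 g(15,3)=4550 g(15,5)=1638
t=16: g(16,-16)=1 g(16,-14)=16 g(16,-12)=120 g(16,-10)=560 g(16,-8)=1820 g(16,-6)=4368 g(16,-4)=8007 g(16,-2)=11424 g(16,0)=12750 g(16,2)=10880 g(16,4)=6188
t=17: g(17,-17)=1 g(17,-15)=17 g(17,-13)=136 g(17,-11)=680 g(17,-9)=2380 g(17,-7)=6188 g(17,-5)=12375 g(17,-3)=19431 g(17,-1)=24174 g(17,1)=23630 g(17,3)=17068 g(17,5)=6188
t=18: g(18,-18)=1 g(18,-16)=18 g(18,-14)=153 g(18,-12)=816 g(18,-10)=3060 g(18,-8)=8568 g(18,-6)=18563 g(18,-4)=31806 g(18,-2)=43605 g(18,0)=47804 g(18,2)=40698 g(18,4)=23256
Paths never hitting 6: Σ_s g(18,s) = 218348
Paths hitting 6: 2^18 - 218348 = 43796
P = 43796/262144 = 10949/65536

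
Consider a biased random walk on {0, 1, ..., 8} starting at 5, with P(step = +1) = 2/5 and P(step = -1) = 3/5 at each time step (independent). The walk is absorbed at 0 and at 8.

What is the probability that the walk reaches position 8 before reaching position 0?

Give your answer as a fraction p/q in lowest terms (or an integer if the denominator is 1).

Biased walk: p = 2/5, q = 3/5, r = q/p = 3/2
Gambler's ruin: P(hit 8 before 0 | start at 5) = (1 - r^a)/(1 - r^N)
r^5 = 243/32; r^8 = 6561/256
P = (1 - 243/32) / (1 - 6561/256) = -211/32 / -6305/256 = 1688/6305

Answer: 1688/6305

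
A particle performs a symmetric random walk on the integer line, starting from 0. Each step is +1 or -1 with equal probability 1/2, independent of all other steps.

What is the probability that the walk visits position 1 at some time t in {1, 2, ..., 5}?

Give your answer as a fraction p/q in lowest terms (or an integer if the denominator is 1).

Count via complement. Let g(t,s) = #length-t paths at position s with S_1..S_t all ≠ 1.
g(t,s) = g(t-1,s-1) + g(t-1,s+1) for s ≠ 1; g(t,1) = 0.
t=0: g(0,0)=1
t=1: g(1,-1)=1
t=2: g(2,-2)=1 g(2,0)=1
t=3: g(3,-3)=1 g(3,-1)=2
t=4: g(4,-4)=1 g(4,-2)=3 g(4,0)=2
t=5: g(5,-5)=1 g(5,-3)=4 g(5,-1)=5
Paths never hitting 1: Σ_s g(5,s) = 10
Paths hitting 1: 2^5 - 10 = 22
P = 22/32 = 11/16

Answer: 11/16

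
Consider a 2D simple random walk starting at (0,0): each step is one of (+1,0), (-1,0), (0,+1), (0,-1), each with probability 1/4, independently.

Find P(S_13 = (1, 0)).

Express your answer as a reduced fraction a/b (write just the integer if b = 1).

Answer: 184041/4194304

Derivation:
Let h be the number of horizontal steps (so 13-h are vertical). To end at (1,0) need (h+1)/2 right-steps and ((13-h)+0)/2 up-steps.
Sum over h with 1 ≤ h ≤ 13, h ≡ 1 (mod 2), 13-h ≡ 0 (mod 2):
h=1: C(13,1)·C(1,1)·C(12,6) = 13·1·924 = 12012
h=3: C(13,3)·C(3,2)·C(10,5) = 286·3·252 = 216216
h=5: C(13,5)·C(5,3)·C(8,4) = 1287·10·70 = 900900
h=7: C(13,7)·C(7,4)·C(6,3) = 1716·35·20 = 1201200
h=9: C(13,9)·C(9,5)·C(4,2) = 715·126·6 = 540540
h=11: C(13,11)·C(11,6)·C(2,1) = 78·462·2 = 72072
h=13: C(13,13)·C(13,7)·C(0,0) = 1·1716·1 = 1716
Total favorable: 2944656
Total paths: 4^13 = 67108864
P = 2944656/67108864 = 184041/4194304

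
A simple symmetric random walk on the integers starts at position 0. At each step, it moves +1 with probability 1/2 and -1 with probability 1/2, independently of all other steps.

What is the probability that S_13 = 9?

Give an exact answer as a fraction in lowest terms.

Answer: 39/4096

Derivation:
To reach position 9 after 13 steps: need 11 steps of +1 and 2 of -1.
Favorable paths: C(13,11) = 78
Total paths: 2^13 = 8192
P = 78/8192 = 39/4096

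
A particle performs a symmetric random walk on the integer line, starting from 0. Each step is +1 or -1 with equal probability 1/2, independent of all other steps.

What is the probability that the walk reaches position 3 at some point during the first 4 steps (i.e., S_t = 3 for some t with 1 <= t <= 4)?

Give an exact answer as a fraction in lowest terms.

Count via complement. Let g(t,s) = #length-t paths at position s with S_1..S_t all ≠ 3.
g(t,s) = g(t-1,s-1) + g(t-1,s+1) for s ≠ 3; g(t,3) = 0.
t=0: g(0,0)=1
t=1: g(1,-1)=1 g(1,1)=1
t=2: g(2,-2)=1 g(2,0)=2 g(2,2)=1
t=3: g(3,-3)=1 g(3,-1)=3 g(3,1)=3
t=4: g(4,-4)=1 g(4,-2)=4 g(4,0)=6 g(4,2)=3
Paths never hitting 3: Σ_s g(4,s) = 14
Paths hitting 3: 2^4 - 14 = 2
P = 2/16 = 1/8

Answer: 1/8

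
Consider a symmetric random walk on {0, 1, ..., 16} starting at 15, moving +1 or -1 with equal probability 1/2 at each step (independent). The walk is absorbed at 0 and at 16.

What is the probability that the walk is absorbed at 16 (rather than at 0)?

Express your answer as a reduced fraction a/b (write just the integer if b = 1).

Symmetric walk (p = 1/2): the harmonic-function argument gives P(hit 16 before 0 | start at 15) = a/N.
P = 15/16 = 15/16

Answer: 15/16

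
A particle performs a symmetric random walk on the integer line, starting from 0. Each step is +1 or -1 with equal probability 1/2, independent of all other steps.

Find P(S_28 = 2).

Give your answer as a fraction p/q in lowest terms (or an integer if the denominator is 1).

To reach position 2 after 28 steps: need 15 steps of +1 and 13 of -1.
Favorable paths: C(28,15) = 37442160
Total paths: 2^28 = 268435456
P = 37442160/268435456 = 2340135/16777216

Answer: 2340135/16777216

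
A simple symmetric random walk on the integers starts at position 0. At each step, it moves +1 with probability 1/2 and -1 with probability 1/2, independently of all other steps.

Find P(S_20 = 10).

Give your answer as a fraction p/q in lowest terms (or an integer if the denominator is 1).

Answer: 969/65536

Derivation:
To reach position 10 after 20 steps: need 15 steps of +1 and 5 of -1.
Favorable paths: C(20,15) = 15504
Total paths: 2^20 = 1048576
P = 15504/1048576 = 969/65536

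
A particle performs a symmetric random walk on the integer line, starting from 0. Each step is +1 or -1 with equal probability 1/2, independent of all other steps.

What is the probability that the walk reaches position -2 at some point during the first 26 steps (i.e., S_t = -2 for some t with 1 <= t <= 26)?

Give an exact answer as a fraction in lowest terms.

Answer: 11762641/16777216

Derivation:
Count via complement. Let g(t,s) = #length-t paths at position s with S_1..S_t all ≠ -2.
g(t,s) = g(t-1,s-1) + g(t-1,s+1) for s ≠ -2; g(t,-2) = 0.
t=0: g(0,0)=1
t=1: g(1,-1)=1 g(1,1)=1
t=2: g(2,0)=2 g(2,2)=1
t=3: g(3,-1)=2 g(3,1)=3 g(3,3)=1
t=4: g(4,0)=5 g(4,2)=4 g(4,4)=1
t=5: g(5,-1)=5 g(5,1)=9 g(5,3)=5 g(5,5)=1
t=6: g(6,0)=14 g(6,2)=14 g(6,4)=6 g(6,6)=1
t=7: g(7,-1)=14 g(7,1)=28 g(7,3)=20 g(7,5)=7 g(7,7)=1
t=8: g(8,0)=42 g(8,2)=48 g(8,4)=27 g(8,6)=8 g(8,8)=1
t=9: g(9,-1)=42 g(9,1)=90 g(9,3)=75 g(9,5)=35 g(9,7)=9 g(9,9)=1
t=10: g(10,0)=132 g(10,2)=165 g(10,4)=110 g(10,6)=44 g(10,8)=10 g(10,10)=1
t=11: g(11,-1)=132 g(11,1)=297 g(11,3)=275 g(11,5)=154 g(11,7)=54 g(11,9)=11 g(11,11)=1
t=12: g(12,0)=429 g(12,2)=572 g(12,4)=429 g(12,6)=208 g(12,8)=65 g(12,10)=12 g(12,12)=1
t=13: g(13,-1)=429 g(13,1)=1001 g(13,3)=1001 g(13,5)=637 g(13,7)=273 g(13,9)=77 g(13,11)=13 g(13,13)=1
t=14: g(14,0)=1430 g(14,2)=2002 g(14,4)=1638 g(14,6)=910 g(14,8)=350 g(14,10)=90 g(14,12)=14 g(14,14)=1
t=15: g(15,-1)=1430 g(15,1)=3432 g(15,3)=3640 g(15,5)=2548 g(15,7)=1260 g(15,9)=440 g(15,11)=104 g(15,13)=15 g(15,15)=1
t=16: g(16,0)=4862 g(16,2)=7072 g(16,4)=6188 g(16,6)=3808 g(16,8)=1700 g(16,10)=544 g(16,12)=119 g(16,14)=16 g(16,16)=1
t=17: g(17,-1)=4862 g(17,1)=11934 g(17,3)=13260 g(17,5)=9996 g(17,7)=5508 g(17,9)=2244 g(17,11)=663 g(17,13)=135 g(17,15)=17 g(17,17)=1
t=18: g(18,0)=16796 g(18,2)=25194 g(18,4)=23256 g(18,6)=15504 g(18,8)=7752 g(18,10)=2907 g(18,12)=798 g(18,14)=152 g(18,16)=18 g(18,18)=1
t=19: g(19,-1)=16796 g(19,1)=41990 g(19,3)=48450 g(19,5)=38760 g(19,7)=23256 g(19,9)=10659 g(19,11)=3705 g(19,13)=950 g(19,15)=170 g(19,17)=19 g(19,19)=1
t=20: g(20,0)=58786 g(20,2)=90440 g(20,4)=87210 g(20,6)=62016 g(20,8)=33915 g(20,10)=14364 g(20,12)=4655 g(20,14)=1120 g(20,16)=189 g(20,18)=20 g(20,20)=1
t=21: g(21,-1)=58786 g(21,1)=149226 g(21,3)=177650 g(21,5)=149226 g(21,7)=95931 g(21,9)=48279 g(21,11)=19019 g(21,13)=5775 g(21,15)=1309 g(21,17)=209 g(21,19)=21 g(21,21)=1
t=22: g(22,0)=208012 g(22,2)=326876 g(22,4)=326876 g(22,6)=245157 g(22,8)=144210 g(22,10)=67298 g(22,12)=24794 g(22,14)=7084 g(22,16)=1518 g(22,18)=230 g(22,20)=22 g(22,22)=1
t=23: g(23,-1)=208012 g(23,1)=534888 g(23,3)=653752 g(23,5)=572033 g(23,7)=389367 g(23,9)=211508 g(23,11)=92092 g(23,13)=31878 g(23,15)=8602 g(23,17)=1748 g(23,19)=252 g(23,21)=23 g(23,23)=1
t=24: g(24,0)=742900 g(24,2)=1188640 g(24,4)=1225785 g(24,6)=961400 g(24,8)=600875 g(24,10)=303600 g(24,12)=123970 g(24,14)=40480 g(24,16)=10350 g(24,18)=2000 g(24,20)=275 g(24,22)=24 g(24,24)=1
t=25: g(25,-1)=742900 g(25,1)=1931540 g(25,3)=2414425 g(25,5)=2187185 g(25,7)=1562275 g(25,9)=904475 g(25,11)=427570 g(25,13)=164450 g(25,15)=50830 g(25,17)=12350 g(25,19)=2275 g(25,21)=299 g(25,23)=25 g(25,25)=1
t=26: g(26,0)=2674440 g(26,2)=4345965 g(26,4)=4601610 g(26,6)=3749460 g(26,8)=2466750 g(26,10)=1332045 g(26,12)=592020 g(26,14)=215280 g(26,16)=63180 g(26,18)=14625 g(26,20)=2574 g(26,22)=324 g(26,24)=26 g(26,26)=1
Paths never hitting -2: Σ_s g(26,s) = 20058300
Paths hitting -2: 2^26 - 20058300 = 47050564
P = 47050564/67108864 = 11762641/16777216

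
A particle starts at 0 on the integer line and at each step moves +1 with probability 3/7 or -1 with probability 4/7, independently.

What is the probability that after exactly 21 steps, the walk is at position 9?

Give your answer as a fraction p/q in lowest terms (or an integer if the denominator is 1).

To reach position 9 after 21 steps: need 15 steps of +1 and 6 steps of -1.
Number of such sequences: C(21,15) = 54264
Each has probability (3/7)^15 · (4/7)^6 = 58773123072/558545864083284007
P = 54264 · 58773123072/558545864083284007 = 455609250054144/79792266297612001

Answer: 455609250054144/79792266297612001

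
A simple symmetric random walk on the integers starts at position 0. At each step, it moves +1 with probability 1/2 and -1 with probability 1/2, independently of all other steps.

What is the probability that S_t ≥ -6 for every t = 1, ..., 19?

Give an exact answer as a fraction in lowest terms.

Let f(t,s) = #length-t paths at position s with S_1..S_t all ≥ -6.
f(t,s) = f(t-1,s-1) + f(t-1,s+1) for s ≥ -6; f(t,s) = 0 for s < -6.
t=0: f(0,0)=1
t=1: f(1,-1)=1 f(1,1)=1
t=2: f(2,-2)=1 f(2,0)=2 f(2,2)=1
t=3: f(3,-3)=1 f(3,-1)=3 f(3,1)=3 f(3,3)=1
t=4: f(4,-4)=1 f(4,-2)=4 f(4,0)=6 f(4,2)=4 f(4,4)=1
t=5: f(5,-5)=1 f(5,-3)=5 f(5,-1)=10 f(5,1)=10 f(5,3)=5 f(5,5)=1
t=6: f(6,-6)=1 f(6,-4)=6 f(6,-2)=15 f(6,0)=20 f(6,2)=15 f(6,4)=6 f(6,6)=1
t=7: f(7,-5)=7 f(7,-3)=21 f(7,-1)=35 f(7,1)=35 f(7,3)=21 f(7,5)=7 f(7,7)=1
t=8: f(8,-6)=7 f(8,-4)=28 f(8,-2)=56 f(8,0)=70 f(8,2)=56 f(8,4)=28 f(8,6)=8 f(8,8)=1
t=9: f(9,-5)=35 f(9,-3)=84 f(9,-1)=126 f(9,1)=126 f(9,3)=84 f(9,5)=36 f(9,7)=9 f(9,9)=1
t=10: f(10,-6)=35 f(10,-4)=119 f(10,-2)=210 f(10,0)=252 f(10,2)=210 f(10,4)=120 f(10,6)=45 f(10,8)=10 f(10,10)=1
t=11: f(11,-5)=154 f(11,-3)=329 f(11,-1)=462 f(11,1)=462 f(11,3)=330 f(11,5)=165 f(11,7)=55 f(11,9)=11 f(11,11)=1
t=12: f(12,-6)=154 f(12,-4)=483 f(12,-2)=791 f(12,0)=924 f(12,2)=792 f(12,4)=495 f(12,6)=220 f(12,8)=66 f(12,10)=12 f(12,12)=1
t=13: f(13,-5)=637 f(13,-3)=1274 f(13,-1)=1715 f(13,1)=1716 f(13,3)=1287 f(13,5)=715 f(13,7)=286 f(13,9)=78 f(13,11)=13 f(13,13)=1
t=14: f(14,-6)=637 f(14,-4)=1911 f(14,-2)=2989 f(14,0)=3431 f(14,2)=3003 f(14,4)=2002 f(14,6)=1001 f(14,8)=364 f(14,10)=91 f(14,12)=14 f(14,14)=1
t=15: f(15,-5)=2548 f(15,-3)=4900 f(15,-1)=6420 f(15,1)=6434 f(15,3)=5005 f(15,5)=3003 f(15,7)=1365 f(15,9)=455 f(15,11)=105 f(15,13)=15 f(15,15)=1
t=16: f(16,-6)=2548 f(16,-4)=7448 f(16,-2)=11320 f(16,0)=12854 f(16,2)=11439 f(16,4)=8008 f(16,6)=4368 f(16,8)=1820 f(16,10)=560 f(16,12)=120 f(16,14)=16 f(16,16)=1
t=17: f(17,-5)=9996 f(17,-3)=18768 f(17,-1)=24174 f(17,1)=24293 f(17,3)=19447 f(17,5)=12376 f(17,7)=6188 f(17,9)=2380 f(17,11)=680 f(17,13)=136 f(17,15)=17 f(17,17)=1
t=18: f(18,-6)=9996 f(18,-4)=28764 f(18,-2)=42942 f(18,0)=48467 f(18,2)=43740 f(18,4)=31823 f(18,6)=18564 f(18,8)=8568 f(18,10)=3060 f(18,12)=816 f(18,14)=153 f(18,16)=18 f(18,18)=1
t=19: f(19,-5)=38760 f(19,-3)=71706 f(19,-1)=91409 f(19,1)=92207 f(19,3)=75563 f(19,5)=50387 f(19,7)=27132 f(19,9)=11628 f(19,11)=3876 f(19,13)=969 f(19,15)=171 f(19,17)=19 f(19,19)=1
Σ_s f(19,s) = 463828
P = 463828/524288 = 115957/131072

Answer: 115957/131072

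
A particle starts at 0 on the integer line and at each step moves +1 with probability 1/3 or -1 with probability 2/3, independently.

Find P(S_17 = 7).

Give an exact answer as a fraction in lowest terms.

To reach position 7 after 17 steps: need 12 steps of +1 and 5 steps of -1.
Number of such sequences: C(17,12) = 6188
Each has probability (1/3)^12 · (2/3)^5 = 32/129140163
P = 6188 · 32/129140163 = 198016/129140163

Answer: 198016/129140163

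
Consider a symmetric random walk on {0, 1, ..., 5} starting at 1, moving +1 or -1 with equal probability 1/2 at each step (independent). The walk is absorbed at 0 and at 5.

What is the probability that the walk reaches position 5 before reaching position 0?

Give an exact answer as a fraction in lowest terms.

Answer: 1/5

Derivation:
Symmetric walk (p = 1/2): the harmonic-function argument gives P(hit 5 before 0 | start at 1) = a/N.
P = 1/5 = 1/5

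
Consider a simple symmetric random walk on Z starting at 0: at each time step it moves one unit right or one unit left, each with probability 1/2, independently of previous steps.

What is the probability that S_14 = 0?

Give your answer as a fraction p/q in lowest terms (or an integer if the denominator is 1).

To return to 0 after 14 steps: need exactly 7 steps of +1 and 7 of -1.
Favorable paths: C(14,7) = 3432
Total paths: 2^14 = 16384
P = 3432/16384 = 429/2048

Answer: 429/2048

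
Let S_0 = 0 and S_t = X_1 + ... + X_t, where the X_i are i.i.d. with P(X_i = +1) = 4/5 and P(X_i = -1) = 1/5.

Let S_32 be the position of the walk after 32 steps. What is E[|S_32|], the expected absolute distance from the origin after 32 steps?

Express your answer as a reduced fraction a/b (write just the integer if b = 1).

Answer: 89407726201234251260064/4656612873077392578125

Derivation:
S_32 takes values m ≡ 0 (mod 2) with |m| ≤ 32; P(S_32=m) = C(32,(32+m)/2) · (4/5)^((32+m)/2) · (1/5)^((32-m)/2).
Distribution: P(S=-32)=1/23283064365386962890625, P(S=-30)=128/23283064365386962890625, P(S=-28)=7936/23283064365386962890625, P(S=-26)=63488/4656612873077392578125, P(S=-24)=1841152/4656612873077392578125, P(S=-22)=206209024/23283064365386962890625, P(S=-20)=3711762432/23283064365386962890625, P(S=-18)=55146184704/23283064365386962890625, P(S=-16)=27573092352/931322574615478515625, P(S=-14)=294112985088/931322574615478515625, P(S=-12)=13529197314048/4656612873077392578125, P(S=-10)=108233578512384/4656612873077392578125, P(S=-8)=757635049586688/4656612873077392578125, P(S=-6)=932473907183616/931322574615478515625, P(S=-4)=5062001210425344/931322574615478515625, P(S=-2)=121488029050208256/4656612873077392578125, P(S=0)=516324123463385088/4656612873077392578125, P(S=2)=1943808464803332096/4656612873077392578125, P(S=4)=1295872309868888064/931322574615478515625, P(S=6)=3819413123824091136/931322574615478515625, P(S=8)=49652370609713184768/4656612873077392578125, P(S=10)=113491132822201565184/4656612873077392578125, P(S=12)=226982265644403130368/4656612873077392578125, P(S=14)=78950353267618480128/931322574615478515625, P(S=16)=118425529901427720192/931322574615478515625, P(S=18)=3789616956845687046144/23283064365386962890625, P(S=20)=4081125953526124511232/23283064365386962890625, P(S=22)=3627667514245444009984/23283064365386962890625, P(S=24)=518238216320777715712/4656612873077392578125, P(S=26)=285924533142498050048/4656612873077392578125, P(S=28)=571849066284996100096/23283064365386962890625, P(S=30)=147573952589676412928/23283064365386962890625, P(S=32)=18446744073709551616/23283064365386962890625
E[|S_32|] = Σ_m |m|·P(S_32=m) = 89407726201234251260064/4656612873077392578125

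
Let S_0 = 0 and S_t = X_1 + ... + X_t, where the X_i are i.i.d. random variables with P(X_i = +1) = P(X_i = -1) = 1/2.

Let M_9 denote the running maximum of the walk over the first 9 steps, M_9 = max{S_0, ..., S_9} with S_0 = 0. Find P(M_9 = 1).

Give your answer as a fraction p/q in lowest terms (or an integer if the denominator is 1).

Let M_9 = max(S_0,...,S_9). Use the reflection principle: for j ≥ 1, #{paths with M_9 ≥ j} = #{S_9 ≥ j} + #{S_9 ≥ j+1}.
By reflection, #{M_9 ≥ 1} = #{S_9 ≥ 1} + #{S_9 ≥ 2} = 256 + 130 = 386.
#{M_9 ≥ 2} = #{S_9 ≥ 2} + #{S_9 ≥ 3} = 130 + 130 = 260.
#{M_9 = 1} = 386 - 260 = 126.
P(M_9 = 1) = 126/512 = 63/256

Answer: 63/256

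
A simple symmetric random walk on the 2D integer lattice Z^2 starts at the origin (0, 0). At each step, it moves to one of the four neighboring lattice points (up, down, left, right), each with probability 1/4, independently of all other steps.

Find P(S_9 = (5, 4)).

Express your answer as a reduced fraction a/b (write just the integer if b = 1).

Let h be the number of horizontal steps (so 9-h are vertical). To end at (5,4) need (h+5)/2 right-steps and ((9-h)+4)/2 up-steps.
Sum over h with 5 ≤ h ≤ 5, h ≡ 1 (mod 2), 9-h ≡ 0 (mod 2):
h=5: C(9,5)·C(5,5)·C(4,4) = 126·1·1 = 126
Total favorable: 126
Total paths: 4^9 = 262144
P = 126/262144 = 63/131072

Answer: 63/131072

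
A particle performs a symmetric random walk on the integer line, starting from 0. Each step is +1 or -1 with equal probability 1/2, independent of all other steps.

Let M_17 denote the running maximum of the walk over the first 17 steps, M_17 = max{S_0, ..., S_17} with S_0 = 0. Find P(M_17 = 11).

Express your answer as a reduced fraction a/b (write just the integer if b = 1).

Answer: 85/16384

Derivation:
Let M_17 = max(S_0,...,S_17). Use the reflection principle: for j ≥ 1, #{paths with M_17 ≥ j} = #{S_17 ≥ j} + #{S_17 ≥ j+1}.
By reflection, #{M_17 ≥ 11} = #{S_17 ≥ 11} + #{S_17 ≥ 12} = 834 + 154 = 988.
#{M_17 ≥ 12} = #{S_17 ≥ 12} + #{S_17 ≥ 13} = 154 + 154 = 308.
#{M_17 = 11} = 988 - 308 = 680.
P(M_17 = 11) = 680/131072 = 85/16384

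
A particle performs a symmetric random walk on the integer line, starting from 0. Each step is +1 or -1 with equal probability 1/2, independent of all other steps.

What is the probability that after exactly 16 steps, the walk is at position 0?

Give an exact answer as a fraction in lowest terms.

Answer: 6435/32768

Derivation:
To return to 0 after 16 steps: need exactly 8 steps of +1 and 8 of -1.
Favorable paths: C(16,8) = 12870
Total paths: 2^16 = 65536
P = 12870/65536 = 6435/32768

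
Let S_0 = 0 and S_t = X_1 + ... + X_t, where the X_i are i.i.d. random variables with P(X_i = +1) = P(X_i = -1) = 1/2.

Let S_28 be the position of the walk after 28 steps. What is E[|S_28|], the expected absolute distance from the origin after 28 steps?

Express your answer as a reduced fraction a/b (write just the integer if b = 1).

Answer: 35102025/8388608

Derivation:
S_28 takes values m ≡ 0 (mod 2) with |m| ≤ 28; P(S_28=m) = C(28,(28+m)/2)/2^28.
Total paths: 2^28 = 268435456
Distribution: P(S=-28)=1/268435456, P(S=-26)=28/268435456, P(S=-24)=378/268435456, P(S=-22)=3276/268435456, P(S=-20)=20475/268435456, P(S=-18)=98280/268435456, P(S=-16)=376740/268435456, P(S=-14)=1184040/268435456, P(S=-12)=3108105/268435456, P(S=-10)=6906900/268435456, P(S=-8)=13123110/268435456, P(S=-6)=21474180/268435456, P(S=-4)=30421755/268435456, P(S=-2)=37442160/268435456, P(S=0)=40116600/268435456, P(S=2)=37442160/268435456, P(S=4)=30421755/268435456, P(S=6)=21474180/268435456, P(S=8)=13123110/268435456, P(S=10)=6906900/268435456, P(S=12)=3108105/268435456, P(S=14)=1184040/268435456, P(S=16)=376740/268435456, P(S=18)=98280/268435456, P(S=20)=20475/268435456, P(S=22)=3276/268435456, P(S=24)=378/268435456, P(S=26)=28/268435456, P(S=28)=1/268435456
E[|S_28|] = Σ_m |m|·P(S_28=m) = 1123264800/268435456 = 35102025/8388608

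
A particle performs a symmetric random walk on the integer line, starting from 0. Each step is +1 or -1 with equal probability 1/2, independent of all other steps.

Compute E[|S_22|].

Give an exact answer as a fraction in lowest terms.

Answer: 969969/262144

Derivation:
S_22 takes values m ≡ 0 (mod 2) with |m| ≤ 22; P(S_22=m) = C(22,(22+m)/2)/2^22.
Total paths: 2^22 = 4194304
Distribution: P(S=-22)=1/4194304, P(S=-20)=22/4194304, P(S=-18)=231/4194304, P(S=-16)=1540/4194304, P(S=-14)=7315/4194304, P(S=-12)=26334/4194304, P(S=-10)=74613/4194304, P(S=-8)=170544/4194304, P(S=-6)=319770/4194304, P(S=-4)=497420/4194304, P(S=-2)=646646/4194304, P(S=0)=705432/4194304, P(S=2)=646646/4194304, P(S=4)=497420/4194304, P(S=6)=319770/4194304, P(S=8)=170544/4194304, P(S=10)=74613/4194304, P(S=12)=26334/4194304, P(S=14)=7315/4194304, P(S=16)=1540/4194304, P(S=18)=231/4194304, P(S=20)=22/4194304, P(S=22)=1/4194304
E[|S_22|] = Σ_m |m|·P(S_22=m) = 15519504/4194304 = 969969/262144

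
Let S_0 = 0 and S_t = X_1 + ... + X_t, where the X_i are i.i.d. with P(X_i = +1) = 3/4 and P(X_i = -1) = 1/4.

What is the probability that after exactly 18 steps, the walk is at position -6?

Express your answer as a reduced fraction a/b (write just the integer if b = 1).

To reach position -6 after 18 steps: need 6 steps of +1 and 12 steps of -1.
Number of such sequences: C(18,6) = 18564
Each has probability (3/4)^6 · (1/4)^12 = 729/68719476736
P = 18564 · 729/68719476736 = 3383289/17179869184

Answer: 3383289/17179869184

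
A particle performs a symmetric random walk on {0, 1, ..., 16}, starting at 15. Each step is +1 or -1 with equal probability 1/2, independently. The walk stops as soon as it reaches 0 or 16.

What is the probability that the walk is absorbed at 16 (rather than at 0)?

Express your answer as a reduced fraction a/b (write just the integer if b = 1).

Answer: 15/16

Derivation:
Symmetric walk (p = 1/2): the harmonic-function argument gives P(hit 16 before 0 | start at 15) = a/N.
P = 15/16 = 15/16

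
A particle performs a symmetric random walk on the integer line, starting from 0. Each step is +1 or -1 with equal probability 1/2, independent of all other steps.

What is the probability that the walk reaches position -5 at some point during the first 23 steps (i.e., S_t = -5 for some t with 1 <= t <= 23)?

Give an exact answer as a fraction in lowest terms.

Count via complement. Let g(t,s) = #length-t paths at position s with S_1..S_t all ≠ -5.
g(t,s) = g(t-1,s-1) + g(t-1,s+1) for s ≠ -5; g(t,-5) = 0.
t=0: g(0,0)=1
t=1: g(1,-1)=1 g(1,1)=1
t=2: g(2,-2)=1 g(2,0)=2 g(2,2)=1
t=3: g(3,-3)=1 g(3,-1)=3 g(3,1)=3 g(3,3)=1
t=4: g(4,-4)=1 g(4,-2)=4 g(4,0)=6 g(4,2)=4 g(4,4)=1
t=5: g(5,-3)=5 g(5,-1)=10 g(5,1)=10 g(5,3)=5 g(5,5)=1
t=6: g(6,-4)=5 g(6,-2)=15 g(6,0)=20 g(6,2)=15 g(6,4)=6 g(6,6)=1
t=7: g(7,-3)=20 g(7,-1)=35 g(7,1)=35 g(7,3)=21 g(7,5)=7 g(7,7)=1
t=8: g(8,-4)=20 g(8,-2)=55 g(8,0)=70 g(8,2)=56 g(8,4)=28 g(8,6)=8 g(8,8)=1
t=9: g(9,-3)=75 g(9,-1)=125 g(9,1)=126 g(9,3)=84 g(9,5)=36 g(9,7)=9 g(9,9)=1
t=10: g(10,-4)=75 g(10,-2)=200 g(10,0)=251 g(10,2)=210 g(10,4)=120 g(10,6)=45 g(10,8)=10 g(10,10)=1
t=11: g(11,-3)=275 g(11,-1)=451 g(11,1)=461 g(11,3)=330 g(11,5)=165 g(11,7)=55 g(11,9)=11 g(11,11)=1
t=12: g(12,-4)=275 g(12,-2)=726 g(12,0)=912 g(12,2)=791 g(12,4)=495 g(12,6)=220 g(12,8)=66 g(12,10)=12 g(12,12)=1
t=13: g(13,-3)=1001 g(13,-1)=1638 g(13,1)=1703 g(13,3)=1286 g(13,5)=715 g(13,7)=286 g(13,9)=78 g(13,11)=13 g(13,13)=1
t=14: g(14,-4)=1001 g(14,-2)=2639 g(14,0)=3341 g(14,2)=2989 g(14,4)=2001 g(14,6)=1001 g(14,8)=364 g(14,10)=91 g(14,12)=14 g(14,14)=1
t=15: g(15,-3)=3640 g(15,-1)=5980 g(15,1)=6330 g(15,3)=4990 g(15,5)=3002 g(15,7)=1365 g(15,9)=455 g(15,11)=105 g(15,13)=15 g(15,15)=1
t=16: g(16,-4)=3640 g(16,-2)=9620 g(16,0)=12310 g(16,2)=11320 g(16,4)=7992 g(16,6)=4367 g(16,8)=1820 g(16,10)=560 g(16,12)=120 g(16,14)=16 g(16,16)=1
t=17: g(17,-3)=13260 g(17,-1)=21930 g(17,1)=23630 g(17,3)=19312 g(17,5)=12359 g(17,7)=6187 g(17,9)=2380 g(17,11)=680 g(17,13)=136 g(17,15)=17 g(17,17)=1
t=18: g(18,-4)=13260 g(18,-2)=35190 g(18,0)=45560 g(18,2)=42942 g(18,4)=31671 g(18,6)=18546 g(18,8)=8567 g(18,10)=3060 g(18,12)=816 g(18,14)=153 g(18,16)=18 g(18,18)=1
t=19: g(19,-3)=48450 g(19,-1)=80750 g(19,1)=88502 g(19,3)=74613 g(19,5)=50217 g(19,7)=27113 g(19,9)=11627 g(19,11)=3876 g(19,13)=969 g(19,15)=171 g(19,17)=19 g(19,19)=1
t=20: g(20,-4)=48450 g(20,-2)=129200 g(20,0)=169252 g(20,2)=163115 g(20,4)=124830 g(20,6)=77330 g(20,8)=38740 g(20,10)=15503 g(20,12)=4845 g(20,14)=1140 g(20,16)=190 g(20,18)=20 g(20,20)=1
t=21: g(21,-3)=177650 g(21,-1)=298452 g(21,1)=332367 g(21,3)=287945 g(21,5)=202160 g(21,7)=116070 g(21,9)=54243 g(21,11)=20348 g(21,13)=5985 g(21,15)=1330 g(21,17)=210 g(21,19)=21 g(21,21)=1
t=22: g(22,-4)=177650 g(22,-2)=476102 g(22,0)=630819 g(22,2)=620312 g(22,4)=490105 g(22,6)=318230 g(22,8)=170313 g(22,10)=74591 g(22,12)=26333 g(22,14)=7315 g(22,16)=1540 g(22,18)=231 g(22,20)=22 g(22,22)=1
t=23: g(23,-3)=653752 g(23,-1)=1106921 g(23,1)=1251131 g(23,3)=1110417 g(23,5)=808335 g(23,7)=488543 g(23,9)=244904 g(23,11)=100924 g(23,13)=33648 g(23,15)=8855 g(23,17)=1771 g(23,19)=253 g(23,21)=23 g(23,23)=1
Paths never hitting -5: Σ_s g(23,s) = 5809478
Paths hitting -5: 2^23 - 5809478 = 2579130
P = 2579130/8388608 = 1289565/4194304

Answer: 1289565/4194304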